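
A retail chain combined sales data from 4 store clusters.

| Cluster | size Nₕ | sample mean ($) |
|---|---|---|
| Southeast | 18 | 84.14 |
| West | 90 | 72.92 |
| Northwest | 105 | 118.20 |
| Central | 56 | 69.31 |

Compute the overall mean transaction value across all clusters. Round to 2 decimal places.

x̄_st = (Σ Nₕx̄ₕ) / (Σ Nₕ) = (18·84.14 + 90·72.92 + 105·118.20 + 56·69.31) / 269
= 24369.68 / 269 = 90.5936... → 90.59.

90.59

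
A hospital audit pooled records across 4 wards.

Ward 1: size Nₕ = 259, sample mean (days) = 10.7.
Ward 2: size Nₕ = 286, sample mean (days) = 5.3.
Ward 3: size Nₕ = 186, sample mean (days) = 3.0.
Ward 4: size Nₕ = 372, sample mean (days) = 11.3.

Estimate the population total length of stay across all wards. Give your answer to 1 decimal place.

9048.7

Population total = Σ Nₕ·x̄ₕ (each stratum's size times its mean).
259·10.7 + 286·5.3 + 186·3.0 + 372·11.3 = 2771.3 + 1515.8 + 558 + 4203.6 = 9048.7.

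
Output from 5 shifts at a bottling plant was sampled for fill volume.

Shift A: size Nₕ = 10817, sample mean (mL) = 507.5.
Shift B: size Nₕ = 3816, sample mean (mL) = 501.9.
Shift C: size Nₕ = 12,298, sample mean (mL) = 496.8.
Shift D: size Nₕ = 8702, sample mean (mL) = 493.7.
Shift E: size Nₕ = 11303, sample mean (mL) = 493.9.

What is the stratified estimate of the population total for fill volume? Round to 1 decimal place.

Population total = Σ Nₕ·x̄ₕ (each stratum's size times its mean).
10817·507.5 + 3816·501.9 + 12298·496.8 + 8702·493.7 + 11303·493.9 = 5489627.5 + 1915250.4 + 6109646.4 + 4296177.4 + 5582551.7 = 23393253.4.

23393253.4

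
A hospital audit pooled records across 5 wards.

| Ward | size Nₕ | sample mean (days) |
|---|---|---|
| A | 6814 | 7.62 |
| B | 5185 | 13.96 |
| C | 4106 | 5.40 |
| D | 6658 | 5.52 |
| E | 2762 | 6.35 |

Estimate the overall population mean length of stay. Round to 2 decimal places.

7.87

x̄_st = (Σ Nₕx̄ₕ) / (Σ Nₕ) = (6814·7.62 + 5185·13.96 + 4106·5.40 + 6658·5.52 + 2762·6.35) / 25525
= 200768.54 / 25525 = 7.8656... → 7.87.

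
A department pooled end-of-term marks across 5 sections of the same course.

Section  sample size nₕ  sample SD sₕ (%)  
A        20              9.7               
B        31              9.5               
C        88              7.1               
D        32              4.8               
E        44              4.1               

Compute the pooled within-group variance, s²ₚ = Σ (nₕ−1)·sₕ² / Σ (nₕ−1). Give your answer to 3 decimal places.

49.133

A: (20−1)·9.7² = 19·94.09 = 1787.71
B: (31−1)·9.5² = 30·90.25 = 2707.5
C: (88−1)·7.1² = 87·50.41 = 4385.67
D: (32−1)·4.8² = 31·23.04 = 714.24
E: (44−1)·4.1² = 43·16.81 = 722.83
Numerator = 10317.95; denominator = Σ(nₕ−1) = 210.
s²ₚ = 10317.95/210 = 49.13310... → 49.133.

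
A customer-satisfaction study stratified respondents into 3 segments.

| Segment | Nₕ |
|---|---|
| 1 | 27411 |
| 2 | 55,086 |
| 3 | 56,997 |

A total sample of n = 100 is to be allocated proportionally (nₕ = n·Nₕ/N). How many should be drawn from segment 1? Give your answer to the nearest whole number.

20

Share of segment 1 = 27411/139494 = 0.19650.
Allocate 100 × 0.19650 = 19.650... → 20.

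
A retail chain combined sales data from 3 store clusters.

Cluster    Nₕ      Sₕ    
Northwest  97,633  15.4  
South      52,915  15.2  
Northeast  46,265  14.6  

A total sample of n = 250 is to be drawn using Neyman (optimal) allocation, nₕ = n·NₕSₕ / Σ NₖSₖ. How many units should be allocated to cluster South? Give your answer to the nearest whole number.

Σ NₕSₕ = 97633·15.4 + 52915·15.2 + 46265·14.6 = 2983325.2.
Share for South: 804308/2983325.2 = 0.26960.
n_South = 250 × 0.26960 = 67.400... → 67.

67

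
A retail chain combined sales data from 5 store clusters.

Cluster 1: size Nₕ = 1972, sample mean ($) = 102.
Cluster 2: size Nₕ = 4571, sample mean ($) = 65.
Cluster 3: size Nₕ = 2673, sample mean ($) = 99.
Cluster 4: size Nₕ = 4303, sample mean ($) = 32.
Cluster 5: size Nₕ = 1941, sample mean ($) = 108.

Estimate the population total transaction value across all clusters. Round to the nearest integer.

1: 1972·102 = 201144
2: 4571·65 = 297115
3: 2673·99 = 264627
4: 4303·32 = 137696
5: 1941·108 = 209628
τ̂ = Σ Nₕx̄ₕ = 1110210.

1110210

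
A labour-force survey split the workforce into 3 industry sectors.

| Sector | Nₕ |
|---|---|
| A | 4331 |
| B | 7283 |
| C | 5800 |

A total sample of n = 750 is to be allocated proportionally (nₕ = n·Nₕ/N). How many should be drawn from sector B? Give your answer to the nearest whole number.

N = 4331 + 7283 + 5800 = 17414.
n_B = 750·7283/17414 = 313.670... → 314.

314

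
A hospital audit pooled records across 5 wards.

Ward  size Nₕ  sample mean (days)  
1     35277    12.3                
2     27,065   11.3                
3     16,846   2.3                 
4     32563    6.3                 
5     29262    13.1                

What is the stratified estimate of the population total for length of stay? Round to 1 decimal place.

1366966.5

1: 35277·12.3 = 433907.1
2: 27065·11.3 = 305834.5
3: 16846·2.3 = 38745.8
4: 32563·6.3 = 205146.9
5: 29262·13.1 = 383332.2
τ̂ = Σ Nₕx̄ₕ = 1366966.5.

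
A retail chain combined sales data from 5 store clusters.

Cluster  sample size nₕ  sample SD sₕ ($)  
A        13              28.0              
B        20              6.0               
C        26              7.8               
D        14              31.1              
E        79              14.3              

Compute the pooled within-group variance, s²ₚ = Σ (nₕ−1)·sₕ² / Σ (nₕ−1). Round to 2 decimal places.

A: (13−1)·28.0² = 12·784 = 9408
B: (20−1)·6.0² = 19·36 = 684
C: (26−1)·7.8² = 25·60.84 = 1521
D: (14−1)·31.1² = 13·967.21 = 12573.73
E: (79−1)·14.3² = 78·204.49 = 15950.22
Numerator = 40136.95; denominator = Σ(nₕ−1) = 147.
s²ₚ = 40136.95/147 = 273.0405... → 273.04.

273.04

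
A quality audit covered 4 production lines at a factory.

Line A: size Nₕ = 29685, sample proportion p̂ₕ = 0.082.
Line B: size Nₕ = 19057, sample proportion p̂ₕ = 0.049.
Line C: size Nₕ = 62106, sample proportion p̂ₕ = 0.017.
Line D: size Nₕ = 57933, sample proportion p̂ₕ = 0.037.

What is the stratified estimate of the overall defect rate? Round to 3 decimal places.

Wₕ = Nₕ/N with N = 168781: 0.1759, 0.1129, 0.3680, 0.3432.
p̂_st = 0.1759·0.082 + 0.1129·0.049 + 0.3680·0.017 + 0.3432·0.037 ≈ 0.03891... → 0.039.

0.039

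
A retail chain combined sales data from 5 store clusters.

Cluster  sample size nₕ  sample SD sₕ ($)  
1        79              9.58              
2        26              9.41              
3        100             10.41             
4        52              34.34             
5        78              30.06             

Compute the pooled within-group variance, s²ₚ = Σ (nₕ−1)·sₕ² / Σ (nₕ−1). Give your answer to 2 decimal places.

454.00

Degrees of freedom: 78 + 25 + 99 + 51 + 77 = 330.
Σ(nₕ−1)sₕ² = 78·91.7764 + 25·88.5481 + 99·108.3681 + 51·1179.2356 + 77·903.6036 = 149819.1964.
s²ₚ = 149819.1964 / 330 = 453.9976... → 454.00.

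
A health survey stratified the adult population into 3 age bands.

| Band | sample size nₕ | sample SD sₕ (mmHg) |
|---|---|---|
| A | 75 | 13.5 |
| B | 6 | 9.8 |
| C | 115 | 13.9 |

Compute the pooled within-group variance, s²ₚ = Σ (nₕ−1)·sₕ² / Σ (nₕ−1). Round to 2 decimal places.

A: (75−1)·13.5² = 74·182.25 = 13486.5
B: (6−1)·9.8² = 5·96.04 = 480.2
C: (115−1)·13.9² = 114·193.21 = 22025.94
Numerator = 35992.64; denominator = Σ(nₕ−1) = 193.
s²ₚ = 35992.64/193 = 186.4904... → 186.49.

186.49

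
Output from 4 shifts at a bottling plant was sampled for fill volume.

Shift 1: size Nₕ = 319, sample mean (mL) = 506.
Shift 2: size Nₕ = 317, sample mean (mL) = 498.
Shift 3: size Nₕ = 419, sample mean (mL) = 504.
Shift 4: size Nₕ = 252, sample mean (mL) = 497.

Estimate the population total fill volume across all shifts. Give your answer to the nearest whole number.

Population total = Σ Nₕ·x̄ₕ (each stratum's size times its mean).
319·506 + 317·498 + 419·504 + 252·497 = 161414 + 157866 + 211176 + 125244 = 655700.

655700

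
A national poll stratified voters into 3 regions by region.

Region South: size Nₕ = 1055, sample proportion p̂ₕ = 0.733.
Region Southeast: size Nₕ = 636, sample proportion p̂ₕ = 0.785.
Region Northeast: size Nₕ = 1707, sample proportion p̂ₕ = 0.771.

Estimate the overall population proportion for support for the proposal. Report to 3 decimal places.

N = 1055 + 636 + 1707 = 3398.
Overall proportion = Σ (Nₕ/N)·p̂ₕ.
Σ Nₕp̂ₕ = 773.315 + 499.26 + 1316.097 = 2588.672.
2588.672 / 3398 = 0.76182... → 0.762.

0.762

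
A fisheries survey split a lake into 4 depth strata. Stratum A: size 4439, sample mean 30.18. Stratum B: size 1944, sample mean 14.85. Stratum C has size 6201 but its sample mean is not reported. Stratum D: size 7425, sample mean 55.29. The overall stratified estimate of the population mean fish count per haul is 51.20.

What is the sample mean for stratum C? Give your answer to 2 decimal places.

Σ Nₕx̄ₕ = N·μ, so 6201·x̄_C = 20009·51.20 − (4439·30.18 + 1944·14.85 + 7425·55.29).
= 1024460.8 − 573365.67 = 451095.13.
x̄_C = 451095.13 / 6201 = 72.7455... → 72.75.

72.75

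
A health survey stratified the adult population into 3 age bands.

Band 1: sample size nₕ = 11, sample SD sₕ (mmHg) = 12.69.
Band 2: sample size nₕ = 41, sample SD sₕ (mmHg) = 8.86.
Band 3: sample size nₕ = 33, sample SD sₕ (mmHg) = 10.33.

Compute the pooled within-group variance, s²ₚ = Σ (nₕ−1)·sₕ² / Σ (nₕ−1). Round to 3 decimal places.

99.574

Degrees of freedom: 10 + 40 + 32 = 82.
Σ(nₕ−1)sₕ² = 10·161.0361 + 40·78.4996 + 32·106.7089 = 8165.0298.
s²ₚ = 8165.0298 / 82 = 99.57353... → 99.574.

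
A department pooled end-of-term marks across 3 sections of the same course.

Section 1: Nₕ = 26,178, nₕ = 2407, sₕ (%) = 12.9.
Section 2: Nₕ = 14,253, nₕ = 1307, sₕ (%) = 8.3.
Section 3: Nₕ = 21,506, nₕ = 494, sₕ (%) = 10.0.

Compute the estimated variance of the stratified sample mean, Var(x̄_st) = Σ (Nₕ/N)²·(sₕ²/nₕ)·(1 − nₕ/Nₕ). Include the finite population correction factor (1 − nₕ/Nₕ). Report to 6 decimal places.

0.037595

N = 61937. Term for each stratum: Wₕ²sₕ²/nₕ·(1−nₕ/Nₕ).
Var(x̄_st) = 0.011214681 + 0.002535258 + 0.023845133 = 0.037595072 → 0.037595.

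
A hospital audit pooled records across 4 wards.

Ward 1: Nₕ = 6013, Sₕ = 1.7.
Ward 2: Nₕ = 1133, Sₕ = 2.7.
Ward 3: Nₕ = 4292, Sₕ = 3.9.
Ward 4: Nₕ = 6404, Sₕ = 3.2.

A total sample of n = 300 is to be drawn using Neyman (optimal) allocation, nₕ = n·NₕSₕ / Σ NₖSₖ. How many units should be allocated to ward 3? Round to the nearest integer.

99

Σ NₕSₕ = 6013·1.7 + 1133·2.7 + 4292·3.9 + 6404·3.2 = 50512.8.
Share for 3: 16738.8/50512.8 = 0.33138.
n_3 = 300 × 0.33138 = 99.413... → 99.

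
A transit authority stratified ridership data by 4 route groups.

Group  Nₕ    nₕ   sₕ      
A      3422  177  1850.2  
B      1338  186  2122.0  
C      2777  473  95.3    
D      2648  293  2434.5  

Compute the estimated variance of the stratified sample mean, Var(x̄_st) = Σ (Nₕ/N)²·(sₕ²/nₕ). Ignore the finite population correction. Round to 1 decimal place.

N = 10185. Term for each stratum: Wₕ²sₕ²/nₕ.
Var(x̄_st) = 2183.2428 + 417.7996 + 1.4274 + 1367.3064 = 3969.7761 → 3969.8.

3969.8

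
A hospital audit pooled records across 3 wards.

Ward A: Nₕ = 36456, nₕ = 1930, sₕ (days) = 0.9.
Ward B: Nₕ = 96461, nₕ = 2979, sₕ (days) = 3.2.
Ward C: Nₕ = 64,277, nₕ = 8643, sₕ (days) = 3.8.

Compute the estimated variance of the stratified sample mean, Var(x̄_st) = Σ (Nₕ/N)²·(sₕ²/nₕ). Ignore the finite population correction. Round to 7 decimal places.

0.0010144

N = 197194; Wₕ = Nₕ/N.
ward A: (36456/197194)²·0.9²/1930 = 0.0000143443
ward B: (96461/197194)²·3.2²/2979 = 0.0008225183
ward C: (64277/197194)²·3.8²/8643 = 0.0001775115
Sum = 0.0010143741 → 0.0010144.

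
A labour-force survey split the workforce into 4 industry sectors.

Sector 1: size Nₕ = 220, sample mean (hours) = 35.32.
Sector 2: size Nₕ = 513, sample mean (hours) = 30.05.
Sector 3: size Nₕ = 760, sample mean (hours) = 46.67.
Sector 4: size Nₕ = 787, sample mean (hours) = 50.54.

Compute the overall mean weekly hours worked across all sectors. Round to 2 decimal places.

43.17

x̄_st = (Σ Nₕx̄ₕ) / (Σ Nₕ) = (220·35.32 + 513·30.05 + 760·46.67 + 787·50.54) / 2280
= 98430.23 / 2280 = 43.1712... → 43.17.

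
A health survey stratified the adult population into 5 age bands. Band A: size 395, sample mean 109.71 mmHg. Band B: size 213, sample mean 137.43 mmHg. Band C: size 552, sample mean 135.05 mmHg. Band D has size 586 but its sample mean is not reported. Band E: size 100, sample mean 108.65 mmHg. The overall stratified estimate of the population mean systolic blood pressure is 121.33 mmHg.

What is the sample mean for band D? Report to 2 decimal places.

112.55

N = 395 + 213 + 552 + 586 + 100 = 1846.
Overall total = μ·N = 121.33·1846 = 223975.18.
Subtract the known strata: 395·109.71 + 213·137.43 + 552·135.05 + 100·108.65 = 158020.64.
Remaining total for band D: 223975.18 − 158020.64 = 65954.54.
Divide by its size: 65954.54 / 586 = 112.5504... → 112.55.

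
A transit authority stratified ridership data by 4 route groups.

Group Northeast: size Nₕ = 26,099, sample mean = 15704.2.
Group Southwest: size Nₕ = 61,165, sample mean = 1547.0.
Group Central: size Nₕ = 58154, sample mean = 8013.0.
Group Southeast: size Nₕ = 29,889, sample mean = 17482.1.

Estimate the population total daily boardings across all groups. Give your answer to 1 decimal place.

1492996659.7

Northeast: 26099·15704.2 = 409863915.8
Southwest: 61165·1547.0 = 94622255
Central: 58154·8013.0 = 465988002
Southeast: 29889·17482.1 = 522522486.9
τ̂ = Σ Nₕx̄ₕ = 1492996659.7.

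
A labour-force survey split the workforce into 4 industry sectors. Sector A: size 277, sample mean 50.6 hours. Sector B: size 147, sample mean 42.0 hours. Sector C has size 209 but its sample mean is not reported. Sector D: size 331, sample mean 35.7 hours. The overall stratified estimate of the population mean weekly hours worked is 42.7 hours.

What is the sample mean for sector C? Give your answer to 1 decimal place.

43.8

N = 277 + 147 + 209 + 331 = 964.
Overall total = μ·N = 42.7·964 = 41162.8.
Subtract the known strata: 277·50.6 + 147·42.0 + 331·35.7 = 32006.9.
Remaining total for sector C: 41162.8 − 32006.9 = 9155.9.
Divide by its size: 9155.9 / 209 = 43.808... → 43.8.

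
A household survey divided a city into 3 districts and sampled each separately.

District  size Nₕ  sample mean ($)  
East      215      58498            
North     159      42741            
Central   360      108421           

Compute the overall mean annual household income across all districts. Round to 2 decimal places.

79570.09

N = 734; weights Wₕ = Nₕ/N = (0.2929, 0.2166, 0.4905).
x̄_st = Σ Wₕ·x̄ₕ = 0.2929·58498 + 0.2166·42741 + 0.4905·108421 ≈ 79570.0940...
→ 79570.09.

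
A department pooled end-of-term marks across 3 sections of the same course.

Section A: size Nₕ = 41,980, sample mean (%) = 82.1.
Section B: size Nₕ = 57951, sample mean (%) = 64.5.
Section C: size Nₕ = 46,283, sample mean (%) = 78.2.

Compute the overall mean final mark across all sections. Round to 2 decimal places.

N = 41980 + 57951 + 46283 = 146214.
Overall mean = Σ (Nₕ/N)·x̄ₕ — weight by population share, not a simple average.
Σ Nₕx̄ₕ = 41980·82.1 + 57951·64.5 + 46283·78.2 = 3446558 + 3737839.5 + 3619330.6 = 10803728.1.
Divide by N: 10803728.1 / 146214 = 73.8898... → 73.89.

73.89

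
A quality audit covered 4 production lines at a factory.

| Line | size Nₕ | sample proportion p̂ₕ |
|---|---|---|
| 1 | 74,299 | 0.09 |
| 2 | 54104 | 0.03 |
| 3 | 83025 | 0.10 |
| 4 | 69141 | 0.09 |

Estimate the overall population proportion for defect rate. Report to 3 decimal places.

Wₕ = Nₕ/N with N = 280569: 0.2648, 0.1928, 0.2959, 0.2464.
p̂_st = 0.2648·0.09 + 0.1928·0.03 + 0.2959·0.10 + 0.2464·0.09 ≈ 0.08139... → 0.081.

0.081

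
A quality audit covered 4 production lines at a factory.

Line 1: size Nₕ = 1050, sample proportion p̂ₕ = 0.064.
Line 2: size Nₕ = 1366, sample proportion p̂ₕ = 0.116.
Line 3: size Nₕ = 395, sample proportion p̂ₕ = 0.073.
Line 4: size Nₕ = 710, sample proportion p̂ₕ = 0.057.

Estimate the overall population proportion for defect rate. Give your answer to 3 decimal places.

Wₕ = Nₕ/N with N = 3521: 0.2982, 0.3880, 0.1122, 0.2016.
p̂_st = 0.2982·0.064 + 0.3880·0.116 + 0.1122·0.073 + 0.2016·0.057 ≈ 0.08377... → 0.084.

0.084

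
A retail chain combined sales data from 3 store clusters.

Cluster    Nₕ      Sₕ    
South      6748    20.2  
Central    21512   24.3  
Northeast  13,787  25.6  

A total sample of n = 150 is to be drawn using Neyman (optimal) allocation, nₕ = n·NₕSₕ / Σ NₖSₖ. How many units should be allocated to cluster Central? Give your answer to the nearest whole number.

Σ NₕSₕ = 6748·20.2 + 21512·24.3 + 13787·25.6 = 1011998.4.
Share for Central: 522741.6/1011998.4 = 0.51654.
n_Central = 150 × 0.51654 = 77.482... → 77.

77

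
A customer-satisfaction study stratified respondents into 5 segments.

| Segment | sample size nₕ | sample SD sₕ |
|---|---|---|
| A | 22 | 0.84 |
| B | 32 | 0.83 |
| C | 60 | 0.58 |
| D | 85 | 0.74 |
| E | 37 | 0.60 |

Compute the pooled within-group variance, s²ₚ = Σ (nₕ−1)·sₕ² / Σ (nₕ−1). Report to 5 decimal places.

0.49775

A: (22−1)·0.84² = 21·0.7056 = 14.8176
B: (32−1)·0.83² = 31·0.6889 = 21.3559
C: (60−1)·0.58² = 59·0.3364 = 19.8476
D: (85−1)·0.74² = 84·0.5476 = 45.9984
E: (37−1)·0.60² = 36·0.36 = 12.96
Numerator = 114.9795; denominator = Σ(nₕ−1) = 231.
s²ₚ = 114.9795/231 = 0.4977468... → 0.49775.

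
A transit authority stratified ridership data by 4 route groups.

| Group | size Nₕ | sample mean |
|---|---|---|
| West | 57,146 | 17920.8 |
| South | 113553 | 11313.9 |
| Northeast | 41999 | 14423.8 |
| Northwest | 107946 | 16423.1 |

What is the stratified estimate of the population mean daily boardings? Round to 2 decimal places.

x̄_st = (Σ Nₕx̄ₕ) / (Σ Nₕ) = (57146·17920.8 + 113553·11313.9 + 41999·14423.8 + 107946·16423.1) / 320644
= 4687422452.3 / 320644 = 14618.7749... → 14618.77.

14618.77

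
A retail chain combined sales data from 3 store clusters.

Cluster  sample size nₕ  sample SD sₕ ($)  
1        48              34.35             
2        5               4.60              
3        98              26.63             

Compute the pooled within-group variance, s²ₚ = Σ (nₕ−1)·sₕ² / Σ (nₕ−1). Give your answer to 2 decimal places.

840.06

1: (48−1)·34.35² = 47·1179.9225 = 55456.3575
2: (5−1)·4.60² = 4·21.16 = 84.64
3: (98−1)·26.63² = 97·709.1569 = 68788.2193
Numerator = 124329.2168; denominator = Σ(nₕ−1) = 148.
s²ₚ = 124329.2168/148 = 840.0623... → 840.06.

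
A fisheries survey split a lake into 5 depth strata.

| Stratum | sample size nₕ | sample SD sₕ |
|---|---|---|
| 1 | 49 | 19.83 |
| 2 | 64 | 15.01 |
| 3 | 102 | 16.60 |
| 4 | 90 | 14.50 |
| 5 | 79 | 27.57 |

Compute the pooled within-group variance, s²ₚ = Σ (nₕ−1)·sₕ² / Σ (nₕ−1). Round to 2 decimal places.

366.49

1: (49−1)·19.83² = 48·393.2289 = 18874.9872
2: (64−1)·15.01² = 63·225.3001 = 14193.9063
3: (102−1)·16.60² = 101·275.56 = 27831.56
4: (90−1)·14.50² = 89·210.25 = 18712.25
5: (79−1)·27.57² = 78·760.1049 = 59288.1822
Numerator = 138900.8857; denominator = Σ(nₕ−1) = 379.
s²ₚ = 138900.8857/379 = 366.4931... → 366.49.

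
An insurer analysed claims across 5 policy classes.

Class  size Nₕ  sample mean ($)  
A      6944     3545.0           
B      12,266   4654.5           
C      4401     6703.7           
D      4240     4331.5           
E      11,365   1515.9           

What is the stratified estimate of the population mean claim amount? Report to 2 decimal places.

3743.51

x̄_st = (Σ Nₕx̄ₕ) / (Σ Nₕ) = (6944·3545.0 + 12266·4654.5 + 4401·6703.7 + 4240·4331.5 + 11365·1515.9) / 39216
= 146805324.2 / 39216 = 3743.5058... → 3743.51.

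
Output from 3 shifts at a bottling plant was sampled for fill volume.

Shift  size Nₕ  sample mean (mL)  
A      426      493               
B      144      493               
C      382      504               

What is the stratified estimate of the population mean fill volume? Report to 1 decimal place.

N = 426 + 144 + 382 = 952.
The stratified mean weights each stratum mean by its population share Nₕ/N.
Σ Nₕx̄ₕ = 426·493 + 144·493 + 382·504 = 210018 + 70992 + 192528 = 473538.
Divide by N: 473538 / 952 = 497.414... → 497.4.

497.4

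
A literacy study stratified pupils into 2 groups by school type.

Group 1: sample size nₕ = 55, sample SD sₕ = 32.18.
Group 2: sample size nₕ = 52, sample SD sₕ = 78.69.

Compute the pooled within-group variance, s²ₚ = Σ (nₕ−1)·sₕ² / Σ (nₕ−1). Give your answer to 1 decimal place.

Degrees of freedom: 54 + 51 = 105.
Σ(nₕ−1)sₕ² = 54·1035.5524 + 51·6192.1161 = 371717.7507.
s²ₚ = 371717.7507 / 105 = 3540.169... → 3540.2.

3540.2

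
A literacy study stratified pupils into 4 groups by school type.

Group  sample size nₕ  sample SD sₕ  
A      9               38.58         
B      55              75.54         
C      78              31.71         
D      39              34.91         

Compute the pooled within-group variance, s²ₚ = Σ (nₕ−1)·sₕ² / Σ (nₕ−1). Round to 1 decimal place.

A: (9−1)·38.58² = 8·1488.4164 = 11907.3312
B: (55−1)·75.54² = 54·5706.2916 = 308139.7464
C: (78−1)·31.71² = 77·1005.5241 = 77425.3557
D: (39−1)·34.91² = 38·1218.7081 = 46310.9078
Numerator = 443783.3411; denominator = Σ(nₕ−1) = 177.
s²ₚ = 443783.3411/177 = 2507.251... → 2507.3.

2507.3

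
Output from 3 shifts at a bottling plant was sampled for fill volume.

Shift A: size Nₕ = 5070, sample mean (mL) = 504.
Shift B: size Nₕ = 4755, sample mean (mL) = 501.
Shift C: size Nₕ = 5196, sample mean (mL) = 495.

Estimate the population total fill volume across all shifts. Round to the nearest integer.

A: 5070·504 = 2555280
B: 4755·501 = 2382255
C: 5196·495 = 2572020
τ̂ = Σ Nₕx̄ₕ = 7509555.

7509555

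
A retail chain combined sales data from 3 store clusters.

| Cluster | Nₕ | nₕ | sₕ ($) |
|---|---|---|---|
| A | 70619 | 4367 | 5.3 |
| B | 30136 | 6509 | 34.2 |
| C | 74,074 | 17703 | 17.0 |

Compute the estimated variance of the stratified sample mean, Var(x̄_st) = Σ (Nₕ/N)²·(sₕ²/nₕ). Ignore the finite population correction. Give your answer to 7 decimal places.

0.0093194

N = 174829. Term for each stratum: Wₕ²sₕ²/nₕ.
Var(x̄_st) = 0.0010495055 + 0.0053392740 + 0.0029305938 = 0.0093193733 → 0.0093194.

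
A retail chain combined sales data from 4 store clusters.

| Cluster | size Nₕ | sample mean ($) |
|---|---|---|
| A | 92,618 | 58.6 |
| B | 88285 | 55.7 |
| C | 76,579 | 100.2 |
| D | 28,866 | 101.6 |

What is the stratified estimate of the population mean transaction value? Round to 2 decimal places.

x̄_st = (Σ Nₕx̄ₕ) / (Σ Nₕ) = (92618·58.6 + 88285·55.7 + 76579·100.2 + 28866·101.6) / 286348
= 20950890.7 / 286348 = 73.1658... → 73.17.

73.17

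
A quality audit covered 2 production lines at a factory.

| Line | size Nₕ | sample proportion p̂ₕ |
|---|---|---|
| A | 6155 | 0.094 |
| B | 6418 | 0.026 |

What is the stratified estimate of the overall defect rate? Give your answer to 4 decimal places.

N = 6155 + 6418 = 12573.
Overall proportion = Σ (Nₕ/N)·p̂ₕ.
Σ Nₕp̂ₕ = 578.57 + 166.868 = 745.438.
745.438 / 12573 = 0.059289... → 0.0593.

0.0593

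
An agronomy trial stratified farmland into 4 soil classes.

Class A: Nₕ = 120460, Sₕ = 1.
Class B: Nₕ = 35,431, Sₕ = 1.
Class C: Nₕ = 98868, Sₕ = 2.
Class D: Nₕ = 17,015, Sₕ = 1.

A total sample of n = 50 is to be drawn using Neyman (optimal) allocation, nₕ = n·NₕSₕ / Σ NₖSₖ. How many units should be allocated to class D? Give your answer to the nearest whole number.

Σ NₕSₕ = 120460·1 + 35431·1 + 98868·2 + 17015·1 = 370642.
Share for D: 17015/370642 = 0.04591.
n_D = 50 × 0.04591 = 2.295... → 2.

2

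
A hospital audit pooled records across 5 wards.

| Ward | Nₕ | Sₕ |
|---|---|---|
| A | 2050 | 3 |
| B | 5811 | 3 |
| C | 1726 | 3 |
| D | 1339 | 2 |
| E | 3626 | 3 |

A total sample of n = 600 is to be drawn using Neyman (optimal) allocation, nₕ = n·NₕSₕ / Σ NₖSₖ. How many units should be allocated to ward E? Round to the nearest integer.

154

A: NₕSₕ = 2050·3 = 6150
B: NₕSₕ = 5811·3 = 17433
C: NₕSₕ = 1726·3 = 5178
D: NₕSₕ = 1339·2 = 2678
E: NₕSₕ = 3626·3 = 10878
Σ NₕSₕ = 42317.
n_E = 600·10878/42317 = 154.236... → 154.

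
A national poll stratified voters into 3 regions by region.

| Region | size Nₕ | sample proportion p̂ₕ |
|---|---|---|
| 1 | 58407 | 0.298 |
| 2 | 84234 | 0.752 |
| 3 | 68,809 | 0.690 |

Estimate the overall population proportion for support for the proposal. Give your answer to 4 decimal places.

0.6064

N = 58407 + 84234 + 68809 = 211450.
Overall proportion = Σ (Nₕ/N)·p̂ₕ.
Σ Nₕp̂ₕ = 17405.286 + 63343.968 + 47478.21 = 128227.464.
128227.464 / 211450 = 0.606420... → 0.6064.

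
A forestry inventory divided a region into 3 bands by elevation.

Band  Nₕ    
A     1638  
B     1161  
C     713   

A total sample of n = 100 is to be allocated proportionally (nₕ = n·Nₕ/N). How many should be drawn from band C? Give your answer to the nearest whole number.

Share of band C = 713/3512 = 0.20302.
Allocate 100 × 0.20302 = 20.302... → 20.

20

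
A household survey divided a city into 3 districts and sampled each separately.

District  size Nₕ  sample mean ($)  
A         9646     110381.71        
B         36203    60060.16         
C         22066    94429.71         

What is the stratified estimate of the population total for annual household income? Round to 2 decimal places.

5322785928.00

A: 9646·110381.71 = 1064741974.66
B: 36203·60060.16 = 2174357972.48
C: 22066·94429.71 = 2083685980.86
τ̂ = Σ Nₕx̄ₕ = 5322785928.00.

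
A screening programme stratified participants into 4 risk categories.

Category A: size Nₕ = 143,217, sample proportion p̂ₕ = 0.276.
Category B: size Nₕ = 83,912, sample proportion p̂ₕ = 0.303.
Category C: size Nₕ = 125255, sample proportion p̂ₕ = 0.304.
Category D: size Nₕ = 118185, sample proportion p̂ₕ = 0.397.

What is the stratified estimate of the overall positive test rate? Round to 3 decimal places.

N = 143217 + 83912 + 125255 + 118185 = 470569.
Overall proportion = Σ (Nₕ/N)·p̂ₕ.
Σ Nₕp̂ₕ = 39527.892 + 25425.336 + 38077.52 + 46919.445 = 149950.193.
149950.193 / 470569 = 0.31866... → 0.319.

0.319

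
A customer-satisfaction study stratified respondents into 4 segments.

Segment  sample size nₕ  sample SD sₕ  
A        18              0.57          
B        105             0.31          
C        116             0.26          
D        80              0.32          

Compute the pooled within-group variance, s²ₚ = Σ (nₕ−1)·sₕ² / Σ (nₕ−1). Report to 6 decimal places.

Degrees of freedom: 17 + 104 + 115 + 79 = 315.
Σ(nₕ−1)sₕ² = 17·0.3249 + 104·0.0961 + 115·0.0676 + 79·0.1024 = 31.3813.
s²ₚ = 31.3813 / 315 = 0.09962317... → 0.099623.

0.099623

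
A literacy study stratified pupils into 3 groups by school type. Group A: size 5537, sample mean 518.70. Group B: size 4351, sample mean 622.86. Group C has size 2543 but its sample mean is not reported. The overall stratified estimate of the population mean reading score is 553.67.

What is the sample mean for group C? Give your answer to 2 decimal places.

N = 5537 + 4351 + 2543 = 12431.
Overall total = μ·N = 553.67·12431 = 6882671.77.
Subtract the known strata: 5537·518.70 + 4351·622.86 = 5582105.76.
Remaining total for group C: 6882671.77 − 5582105.76 = 1300566.01.
Divide by its size: 1300566.01 / 2543 = 511.4298... → 511.43.

511.43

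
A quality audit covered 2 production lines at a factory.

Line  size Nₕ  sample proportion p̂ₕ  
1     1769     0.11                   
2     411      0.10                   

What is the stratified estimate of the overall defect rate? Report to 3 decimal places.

0.108

N = 1769 + 411 = 2180.
Overall proportion = Σ (Nₕ/N)·p̂ₕ.
Σ Nₕp̂ₕ = 194.59 + 41.1 = 235.69.
235.69 / 2180 = 0.10811... → 0.108.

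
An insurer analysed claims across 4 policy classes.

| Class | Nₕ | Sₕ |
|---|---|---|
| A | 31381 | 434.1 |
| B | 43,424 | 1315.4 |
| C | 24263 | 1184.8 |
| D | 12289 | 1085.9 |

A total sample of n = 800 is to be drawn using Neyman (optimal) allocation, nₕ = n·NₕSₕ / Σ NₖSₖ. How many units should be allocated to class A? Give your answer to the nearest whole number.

97

A: NₕSₕ = 31381·434.1 = 13622492.1
B: NₕSₕ = 43424·1315.4 = 57119929.6
C: NₕSₕ = 24263·1184.8 = 28746802.4
D: NₕSₕ = 12289·1085.9 = 13344625.1
Σ NₕSₕ = 112833849.2.
n_A = 800·13622492.1/112833849.2 = 96.584... → 97.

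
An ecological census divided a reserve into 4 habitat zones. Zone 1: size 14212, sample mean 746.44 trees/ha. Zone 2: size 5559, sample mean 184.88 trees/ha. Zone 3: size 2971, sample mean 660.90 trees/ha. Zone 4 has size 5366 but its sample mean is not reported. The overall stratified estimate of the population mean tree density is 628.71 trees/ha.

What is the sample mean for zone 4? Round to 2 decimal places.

N = 14212 + 5559 + 2971 + 5366 = 28108.
Overall total = μ·N = 628.71·28108 = 17671780.68.
Subtract the known strata: 14212·746.44 + 5559·184.88 + 2971·660.90 = 13599687.1.
Remaining total for zone 4: 17671780.68 − 13599687.1 = 4072093.58.
Divide by its size: 4072093.58 / 5366 = 758.8695... → 758.87.

758.87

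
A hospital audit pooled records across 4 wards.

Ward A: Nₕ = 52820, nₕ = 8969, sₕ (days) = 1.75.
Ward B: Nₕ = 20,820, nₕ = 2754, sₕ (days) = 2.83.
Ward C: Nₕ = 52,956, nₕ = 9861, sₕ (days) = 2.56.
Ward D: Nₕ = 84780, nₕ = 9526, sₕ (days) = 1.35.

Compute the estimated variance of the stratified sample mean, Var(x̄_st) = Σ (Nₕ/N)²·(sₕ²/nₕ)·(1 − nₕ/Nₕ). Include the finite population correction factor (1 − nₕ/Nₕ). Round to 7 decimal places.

N = 211376. Term for each stratum: Wₕ²sₕ²/nₕ·(1−nₕ/Nₕ).
Var(x̄_st) = 0.0000177010 + 0.0000244816 + 0.0000339461 + 0.0000273192 = 0.0001034480 → 0.0001034.

0.0001034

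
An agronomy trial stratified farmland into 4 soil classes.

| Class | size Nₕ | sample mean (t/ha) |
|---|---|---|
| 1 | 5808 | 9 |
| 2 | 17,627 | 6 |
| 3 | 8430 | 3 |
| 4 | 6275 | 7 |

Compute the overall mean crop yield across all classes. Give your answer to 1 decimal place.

6.0

N = 38140; weights Wₕ = Nₕ/N = (0.1523, 0.4622, 0.2210, 0.1645).
x̄_st = Σ Wₕ·x̄ₕ = 0.1523·9 + 0.4622·6 + 0.2210·3 + 0.1645·7 ≈ 5.958...
→ 6.0.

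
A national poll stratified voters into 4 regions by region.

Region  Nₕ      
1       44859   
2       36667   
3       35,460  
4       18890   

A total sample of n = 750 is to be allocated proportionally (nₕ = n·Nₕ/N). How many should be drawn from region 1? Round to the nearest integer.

248

N = 44859 + 36667 + 35460 + 18890 = 135876.
n_1 = 750·44859/135876 = 247.610... → 248.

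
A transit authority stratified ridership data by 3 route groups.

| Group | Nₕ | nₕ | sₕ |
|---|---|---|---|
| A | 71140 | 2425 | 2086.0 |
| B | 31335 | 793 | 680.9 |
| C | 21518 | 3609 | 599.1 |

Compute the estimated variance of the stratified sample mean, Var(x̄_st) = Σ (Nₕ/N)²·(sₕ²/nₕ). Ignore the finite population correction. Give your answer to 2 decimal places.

N = 123993; Wₕ = Nₕ/N.
group A: (71140/123993)²·2086.0²/2425 = 590.67726
group B: (31335/123993)²·680.9²/793 = 37.33864
group C: (21518/123993)²·599.1²/3609 = 2.99517
Sum = 631.01107 → 631.01.

631.01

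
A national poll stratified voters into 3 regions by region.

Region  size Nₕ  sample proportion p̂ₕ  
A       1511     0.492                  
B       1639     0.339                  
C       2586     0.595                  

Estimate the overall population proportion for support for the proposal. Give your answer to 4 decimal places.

N = 1511 + 1639 + 2586 = 5736.
Overall proportion = Σ (Nₕ/N)·p̂ₕ.
Σ Nₕp̂ₕ = 743.412 + 555.621 + 1538.67 = 2837.703.
2837.703 / 5736 = 0.494718... → 0.4947.

0.4947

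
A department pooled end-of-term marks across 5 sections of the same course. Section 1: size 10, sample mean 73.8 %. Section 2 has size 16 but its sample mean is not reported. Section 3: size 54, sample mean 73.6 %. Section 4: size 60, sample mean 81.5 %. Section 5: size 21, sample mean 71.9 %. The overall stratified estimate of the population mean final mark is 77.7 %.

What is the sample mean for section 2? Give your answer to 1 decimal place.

Σ Nₕx̄ₕ = N·μ, so 16·x̄_2 = 161·77.7 − (10·73.8 + 54·73.6 + 60·81.5 + 21·71.9).
= 12509.7 − 11112.3 = 1397.4.
x̄_2 = 1397.4 / 16 = 87.338... → 87.3.

87.3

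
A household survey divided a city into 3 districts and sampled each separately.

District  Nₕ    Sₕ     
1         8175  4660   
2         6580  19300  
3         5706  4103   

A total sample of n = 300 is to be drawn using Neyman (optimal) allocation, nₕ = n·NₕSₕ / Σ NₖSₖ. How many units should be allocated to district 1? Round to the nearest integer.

61

1: NₕSₕ = 8175·4660 = 38095500
2: NₕSₕ = 6580·19300 = 126994000
3: NₕSₕ = 5706·4103 = 23411718
Σ NₕSₕ = 188501218.
n_1 = 300·38095500/188501218 = 60.629... → 61.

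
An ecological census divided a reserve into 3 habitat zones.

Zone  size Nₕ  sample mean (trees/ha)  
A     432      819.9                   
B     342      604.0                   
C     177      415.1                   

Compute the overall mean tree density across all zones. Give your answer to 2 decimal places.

N = 432 + 342 + 177 = 951.
The stratified mean weights each stratum mean by its population share Nₕ/N.
Σ Nₕx̄ₕ = 432·819.9 + 342·604.0 + 177·415.1 = 354196.8 + 206568 + 73472.7 = 634237.5.
Divide by N: 634237.5 / 951 = 666.9164... → 666.92.

666.92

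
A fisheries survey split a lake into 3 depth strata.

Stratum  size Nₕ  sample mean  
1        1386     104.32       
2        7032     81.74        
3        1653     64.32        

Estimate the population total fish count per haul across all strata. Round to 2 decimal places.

1: 1386·104.32 = 144587.52
2: 7032·81.74 = 574795.68
3: 1653·64.32 = 106320.96
τ̂ = Σ Nₕx̄ₕ = 825704.16.

825704.16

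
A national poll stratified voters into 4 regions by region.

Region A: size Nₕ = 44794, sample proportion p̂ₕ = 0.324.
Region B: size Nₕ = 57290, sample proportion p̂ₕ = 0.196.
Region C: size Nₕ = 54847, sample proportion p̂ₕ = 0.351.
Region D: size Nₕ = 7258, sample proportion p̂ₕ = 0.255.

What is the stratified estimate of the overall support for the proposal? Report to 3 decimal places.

0.285

N = 44794 + 57290 + 54847 + 7258 = 164189.
Overall proportion = Σ (Nₕ/N)·p̂ₕ.
Σ Nₕp̂ₕ = 14513.256 + 11228.84 + 19251.297 + 1850.79 = 46844.183.
46844.183 / 164189 = 0.28531... → 0.285.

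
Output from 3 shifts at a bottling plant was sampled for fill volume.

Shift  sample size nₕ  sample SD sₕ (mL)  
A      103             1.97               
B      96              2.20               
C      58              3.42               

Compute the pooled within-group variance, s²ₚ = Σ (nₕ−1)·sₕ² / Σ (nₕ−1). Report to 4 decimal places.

5.9935

Degrees of freedom: 102 + 95 + 57 = 254.
Σ(nₕ−1)sₕ² = 102·3.8809 + 95·4.84 + 57·11.6964 = 1522.3466.
s²ₚ = 1522.3466 / 254 = 5.993491... → 5.9935.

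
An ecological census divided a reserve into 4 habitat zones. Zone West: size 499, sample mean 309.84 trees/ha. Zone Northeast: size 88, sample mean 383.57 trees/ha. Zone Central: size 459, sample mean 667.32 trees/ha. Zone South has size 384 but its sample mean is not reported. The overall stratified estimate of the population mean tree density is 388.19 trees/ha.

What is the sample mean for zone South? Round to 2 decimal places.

157.42

Σ Nₕx̄ₕ = N·μ, so 384·x̄_South = 1430·388.19 − (499·309.84 + 88·383.57 + 459·667.32).
= 555111.7 − 494664.2 = 60447.5.
x̄_South = 60447.5 / 384 = 157.4154... → 157.42.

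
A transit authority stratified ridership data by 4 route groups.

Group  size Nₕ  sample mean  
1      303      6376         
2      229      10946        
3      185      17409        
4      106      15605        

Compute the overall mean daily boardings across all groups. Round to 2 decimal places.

N = 823; weights Wₕ = Nₕ/N = (0.3682, 0.2783, 0.2248, 0.1288).
x̄_st = Σ Wₕ·x̄ₕ = 0.3682·6376 + 0.2783·10946 + 0.2248·17409 + 0.1288·15605 ≈ 11316.3512...
→ 11316.35.

11316.35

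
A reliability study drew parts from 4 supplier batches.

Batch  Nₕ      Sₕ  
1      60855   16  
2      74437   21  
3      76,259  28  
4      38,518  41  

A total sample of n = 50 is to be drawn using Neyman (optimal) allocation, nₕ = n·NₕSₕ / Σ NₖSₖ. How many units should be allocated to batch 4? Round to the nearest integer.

1: NₕSₕ = 60855·16 = 973680
2: NₕSₕ = 74437·21 = 1563177
3: NₕSₕ = 76259·28 = 2135252
4: NₕSₕ = 38518·41 = 1579238
Σ NₕSₕ = 6251347.
n_4 = 50·1579238/6251347 = 12.631... → 13.

13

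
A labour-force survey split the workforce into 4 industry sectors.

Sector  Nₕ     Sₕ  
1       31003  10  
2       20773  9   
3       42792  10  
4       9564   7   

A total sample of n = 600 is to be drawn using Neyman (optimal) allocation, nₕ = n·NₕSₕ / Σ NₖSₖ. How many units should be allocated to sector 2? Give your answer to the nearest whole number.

113

1: NₕSₕ = 31003·10 = 310030
2: NₕSₕ = 20773·9 = 186957
3: NₕSₕ = 42792·10 = 427920
4: NₕSₕ = 9564·7 = 66948
Σ NₕSₕ = 991855.
n_2 = 600·186957/991855 = 113.095... → 113.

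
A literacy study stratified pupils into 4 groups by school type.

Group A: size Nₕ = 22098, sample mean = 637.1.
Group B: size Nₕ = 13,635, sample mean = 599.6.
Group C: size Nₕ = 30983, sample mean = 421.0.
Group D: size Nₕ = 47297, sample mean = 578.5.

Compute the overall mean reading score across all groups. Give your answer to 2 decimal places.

549.58

N = 22098 + 13635 + 30983 + 47297 = 114013.
Overall mean = Σ (Nₕ/N)·x̄ₕ — weight by population share, not a simple average.
Σ Nₕx̄ₕ = 22098·637.1 + 13635·599.6 + 30983·421.0 + 47297·578.5 = 14078635.8 + 8175546 + 13043843 + 27361314.5 = 62659339.3.
Divide by N: 62659339.3 / 114013 = 549.5807... → 549.58.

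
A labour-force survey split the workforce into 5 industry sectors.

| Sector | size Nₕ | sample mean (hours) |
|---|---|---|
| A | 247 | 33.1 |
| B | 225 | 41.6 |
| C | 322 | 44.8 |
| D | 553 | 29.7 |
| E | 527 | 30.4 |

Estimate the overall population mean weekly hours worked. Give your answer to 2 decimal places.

N = 247 + 225 + 322 + 553 + 527 = 1874.
Weight each subgroup mean by Nₕ/N and sum.
Σ Nₕx̄ₕ = 247·33.1 + 225·41.6 + 322·44.8 + 553·29.7 + 527·30.4 = 8175.7 + 9360 + 14425.6 + 16424.1 + 16020.8 = 64406.2.
Divide by N: 64406.2 / 1874 = 34.3683... → 34.37.

34.37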